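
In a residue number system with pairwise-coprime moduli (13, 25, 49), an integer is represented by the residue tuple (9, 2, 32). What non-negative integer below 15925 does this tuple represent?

From x ≡ 9 (mod 13) write x = 9 + 13t. Substituting into x ≡ 2 (mod 25) gives 13t ≡ 18 (mod 25), and since 13⁻¹ ≡ 2 (mod 25), t ≡ 11. Hence x ≡ 9 + 13·11 = 152 (mod 325).
From x ≡ 152 (mod 325) write x = 152 + 325t. Substituting into x ≡ 32 (mod 49) gives 325t ≡ 27 (mod 49), and since 31⁻¹ ≡ 19 (mod 49), t ≡ 23. Hence x ≡ 152 + 325·23 = 7627 (mod 15925).

7627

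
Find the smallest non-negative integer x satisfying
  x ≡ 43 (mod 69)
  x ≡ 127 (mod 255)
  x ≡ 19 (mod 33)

48067

Combine the congruences pairwise.
gcd(69, 255) = 3 and 3 | (127 − 43), so the pair is consistent; merging gives x ≡ 1147 (mod 5865), where 5865 = lcm(69, 255).
gcd(5865, 33) = 3 and 3 | (19 − 1147), so the pair is consistent; merging gives x ≡ 48067 (mod 64515), where 64515 = lcm(5865, 33).
The solution is unique modulo lcm(69, 255, 33) = 64515.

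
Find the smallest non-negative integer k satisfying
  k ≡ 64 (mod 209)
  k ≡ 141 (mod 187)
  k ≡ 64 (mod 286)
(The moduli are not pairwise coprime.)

38102

gcd(209, 187) = 11 and 11 | (141 − 64), so the pair is consistent; merging gives k ≡ 2572 (mod 3553), where 3553 = lcm(209, 187).
gcd(3553, 286) = 11 and 11 | (64 − 2572), so the pair is consistent; merging gives k ≡ 38102 (mod 92378), where 92378 = lcm(3553, 286).
The solution is unique modulo lcm(209, 187, 286) = 92378.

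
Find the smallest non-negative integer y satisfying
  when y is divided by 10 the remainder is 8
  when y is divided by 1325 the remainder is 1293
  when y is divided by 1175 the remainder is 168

84768

gcd(10, 1325) = 5 and 5 | (1293 − 8), so the pair is consistent; merging gives y ≡ 2618 (mod 2650), where 2650 = lcm(10, 1325).
gcd(2650, 1175) = 25 and 25 | (168 − 2618), so the pair is consistent; merging gives y ≡ 84768 (mod 124550), where 124550 = lcm(2650, 1175).
The solution is unique modulo lcm(10, 1325, 1175) = 124550.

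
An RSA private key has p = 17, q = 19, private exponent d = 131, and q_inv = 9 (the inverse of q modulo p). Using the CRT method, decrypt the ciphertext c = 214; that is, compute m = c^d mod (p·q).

d_p = d mod (p−1) = 131 mod 16 = 3; d_q = d mod (q−1) = 5.
m₁ = c^(d_p) mod p: c ≡ 10 (mod 17), and 10^3 mod 17 = 14.
m₂ = c^(d_q) mod q: c ≡ 5 (mod 19), and 5^5 mod 19 = 9.
h = q_inv·(m₁ − m₂) mod p = 9·(14 − 9) mod 17 = 11.
m = m₂ + h·q = 9 + 11·19 = 218.

218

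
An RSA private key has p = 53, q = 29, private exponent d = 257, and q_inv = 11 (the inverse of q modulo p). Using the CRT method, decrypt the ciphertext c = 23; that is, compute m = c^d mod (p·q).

d_p = d mod (p−1) = 257 mod 52 = 49; d_q = d mod (q−1) = 5.
m₁ = c^(d_p) mod p: c ≡ 23 (mod 53), and 23^49 mod 53 = 23.
m₂ = c^(d_q) mod q: c ≡ 23 (mod 29), and 23^5 mod 29 = 25.
h = q_inv·(m₁ − m₂) mod p = 11·(23 − 25) mod 53 = 31.
m = m₂ + h·q = 25 + 31·29 = 924.

924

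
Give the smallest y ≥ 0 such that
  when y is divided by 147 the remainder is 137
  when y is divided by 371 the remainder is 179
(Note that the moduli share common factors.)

Combine the congruences pairwise.
gcd(147, 371) = 7 and 7 | (179 − 137), so the pair is consistent; merging gives y ≡ 3518 (mod 7791), where 7791 = lcm(147, 371).
The solution is unique modulo lcm(147, 371) = 7791.

3518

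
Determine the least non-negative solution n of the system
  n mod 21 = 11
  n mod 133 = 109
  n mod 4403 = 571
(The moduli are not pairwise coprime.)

gcd(21, 133) = 7 and 7 | (109 − 11), so the pair is consistent; merging gives n ≡ 242 (mod 399), where 399 = lcm(21, 133).
gcd(399, 4403) = 7 and 7 | (571 − 242), so the pair is consistent; merging gives n ≡ 22586 (mod 250971), where 250971 = lcm(399, 4403).
The solution is unique modulo lcm(21, 133, 4403) = 250971.

22586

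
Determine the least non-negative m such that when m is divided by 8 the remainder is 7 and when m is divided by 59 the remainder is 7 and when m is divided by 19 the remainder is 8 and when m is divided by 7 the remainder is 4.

From m ≡ 7 (mod 8) write m = 7 + 8t. Substituting into m ≡ 7 (mod 59) gives 8t ≡ 0 (mod 59), and since 8⁻¹ ≡ 37 (mod 59), t ≡ 0. Hence m ≡ 7 + 8·0 = 7 (mod 472).
From m ≡ 7 (mod 472) write m = 7 + 472t. Substituting into m ≡ 8 (mod 19) gives 472t ≡ 1 (mod 19), and since 16⁻¹ ≡ 6 (mod 19), t ≡ 6. Hence m ≡ 7 + 472·6 = 2839 (mod 8968).
From m ≡ 2839 (mod 8968) write m = 2839 + 8968t. Substituting into m ≡ 4 (mod 7) gives 8968t ≡ 0 (mod 7), and since 1⁻¹ ≡ 1 (mod 7), t ≡ 0. Hence m ≡ 2839 + 8968·0 = 2839 (mod 62776).

2839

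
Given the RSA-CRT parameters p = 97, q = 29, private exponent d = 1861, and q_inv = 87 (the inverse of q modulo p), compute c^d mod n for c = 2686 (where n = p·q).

d_p = d mod (p−1) = 1861 mod 96 = 37; d_q = d mod (q−1) = 13.
m₁ = c^(d_p) mod p: c ≡ 67 (mod 97), and 67^37 mod 97 = 52.
m₂ = c^(d_q) mod q: c ≡ 18 (mod 29), and 18^13 mod 29 = 8.
h = q_inv·(m₁ − m₂) mod p = 87·(52 − 8) mod 97 = 45.
m = m₂ + h·q = 8 + 45·29 = 1313.

1313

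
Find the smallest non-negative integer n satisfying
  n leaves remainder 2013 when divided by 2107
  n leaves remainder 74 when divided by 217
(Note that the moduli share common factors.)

37832

Combine the congruences pairwise.
gcd(2107, 217) = 7 and 7 | (74 − 2013), so the pair is consistent; merging gives n ≡ 37832 (mod 65317), where 65317 = lcm(2107, 217).
The solution is unique modulo lcm(2107, 217) = 65317.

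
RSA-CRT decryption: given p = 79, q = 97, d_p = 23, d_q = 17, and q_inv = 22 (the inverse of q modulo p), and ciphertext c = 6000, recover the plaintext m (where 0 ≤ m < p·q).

m₁ = c^(d_p) mod p: c ≡ 75 (mod 79), and 75^23 mod 79 = 30.
m₂ = c^(d_q) mod q: c ≡ 83 (mod 97), and 83^17 mod 97 = 5.
h = q_inv·(m₁ − m₂) mod p = 22·(30 − 5) mod 79 = 76.
m = m₂ + h·q = 5 + 76·97 = 7377.

7377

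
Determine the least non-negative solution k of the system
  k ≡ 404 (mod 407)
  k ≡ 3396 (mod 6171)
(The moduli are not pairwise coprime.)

28080

gcd(407, 6171) = 11 and 11 | (3396 − 404), so the pair is consistent; merging gives k ≡ 28080 (mod 228327), where 228327 = lcm(407, 6171).
The solution is unique modulo lcm(407, 6171) = 228327.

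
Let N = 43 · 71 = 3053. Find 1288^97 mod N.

666

Mod 43: 1288 ≡ 41; by Fermat, exponent reduces to 97 mod 42 = 13; 41^13 ≡ 21 (mod 43).
Mod 71: 1288 ≡ 10; by Fermat, exponent reduces to 97 mod 70 = 27; 10^27 ≡ 27 (mod 71).
Combine by CRT: x ≡ 21 (mod 43), x ≡ 27 (mod 71) ⇒ x ≡ 666 (mod 3053).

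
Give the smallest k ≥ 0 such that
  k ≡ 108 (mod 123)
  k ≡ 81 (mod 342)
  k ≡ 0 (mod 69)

gcd(123, 342) = 3 and 3 | (81 − 108), so the pair is consistent; merging gives k ≡ 13761 (mod 14022), where 14022 = lcm(123, 342).
gcd(14022, 69) = 3 and 3 | (0 − 13761), so the pair is consistent; merging gives k ≡ 308223 (mod 322506), where 322506 = lcm(14022, 69).
The solution is unique modulo lcm(123, 342, 69) = 322506.

308223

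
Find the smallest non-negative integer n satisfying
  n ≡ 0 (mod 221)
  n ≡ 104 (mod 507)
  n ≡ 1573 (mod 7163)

gcd(221, 507) = 13 and 13 | (104 − 0), so the pair is consistent; merging gives n ≡ 6188 (mod 8619), where 8619 = lcm(221, 507).
gcd(8619, 7163) = 13 and 13 | (1573 − 6188), so the pair is consistent; merging gives n ≡ 3583073 (mod 4749069), where 4749069 = lcm(8619, 7163).
The solution is unique modulo lcm(221, 507, 7163) = 4749069.

3583073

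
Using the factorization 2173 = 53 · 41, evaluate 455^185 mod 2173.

Mod 53: 455 ≡ 31; by Fermat, exponent reduces to 185 mod 52 = 29; 31^29 ≡ 48 (mod 53).
Mod 41: 455 ≡ 4; by Fermat, exponent reduces to 185 mod 40 = 25; 4^25 ≡ 40 (mod 41).
Combine by CRT: x ≡ 48 (mod 53), x ≡ 40 (mod 41) ⇒ x ≡ 737 (mod 2173).

737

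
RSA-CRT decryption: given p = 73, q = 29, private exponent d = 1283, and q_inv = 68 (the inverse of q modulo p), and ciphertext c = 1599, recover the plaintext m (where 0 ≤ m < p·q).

d_p = d mod (p−1) = 1283 mod 72 = 59; d_q = d mod (q−1) = 23.
m₁ = c^(d_p) mod p: c ≡ 66 (mod 73), and 66^59 mod 73 = 21.
m₂ = c^(d_q) mod q: c ≡ 4 (mod 29), and 4^23 mod 29 = 13.
h = q_inv·(m₁ − m₂) mod p = 68·(21 − 13) mod 73 = 33.
m = m₂ + h·q = 13 + 33·29 = 970.

970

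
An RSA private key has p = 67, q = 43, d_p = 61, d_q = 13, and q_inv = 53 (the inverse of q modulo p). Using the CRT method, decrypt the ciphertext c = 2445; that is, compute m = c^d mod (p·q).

1241

m₁ = c^(d_p) mod p: c ≡ 33 (mod 67), and 33^61 mod 67 = 35.
m₂ = c^(d_q) mod q: c ≡ 37 (mod 43), and 37^13 mod 43 = 37.
h = q_inv·(m₁ − m₂) mod p = 53·(35 − 37) mod 67 = 28.
m = m₂ + h·q = 37 + 28·43 = 1241.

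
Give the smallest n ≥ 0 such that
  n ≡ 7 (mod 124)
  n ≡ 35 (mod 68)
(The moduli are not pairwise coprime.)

1123

gcd(124, 68) = 4 and 4 | (35 − 7), so the pair is consistent; merging gives n ≡ 1123 (mod 2108), where 2108 = lcm(124, 68).
The solution is unique modulo lcm(124, 68) = 2108.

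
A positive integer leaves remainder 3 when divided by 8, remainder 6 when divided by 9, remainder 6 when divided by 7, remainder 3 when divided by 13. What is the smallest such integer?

6243

From x ≡ 3 (mod 8) write x = 3 + 8t. Substituting into x ≡ 6 (mod 9) gives 8t ≡ 3 (mod 9), and since 8⁻¹ ≡ 8 (mod 9), t ≡ 6. Hence x ≡ 3 + 8·6 = 51 (mod 72).
From x ≡ 51 (mod 72) write x = 51 + 72t. Substituting into x ≡ 6 (mod 7) gives 72t ≡ 4 (mod 7), and since 2⁻¹ ≡ 4 (mod 7), t ≡ 2. Hence x ≡ 51 + 72·2 = 195 (mod 504).
From x ≡ 195 (mod 504) write x = 195 + 504t. Substituting into x ≡ 3 (mod 13) gives 504t ≡ 3 (mod 13), and since 10⁻¹ ≡ 4 (mod 13), t ≡ 12. Hence x ≡ 195 + 504·12 = 6243 (mod 6552).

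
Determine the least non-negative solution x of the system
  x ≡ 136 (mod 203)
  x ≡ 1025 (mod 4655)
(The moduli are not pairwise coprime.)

94125

Combine the congruences pairwise.
gcd(203, 4655) = 7 and 7 | (1025 − 136), so the pair is consistent; merging gives x ≡ 94125 (mod 134995), where 134995 = lcm(203, 4655).
The solution is unique modulo lcm(203, 4655) = 134995.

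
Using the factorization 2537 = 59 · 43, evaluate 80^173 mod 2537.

222

Mod 59: 80 ≡ 21; by Fermat, exponent reduces to 173 mod 58 = 57; 21^57 ≡ 45 (mod 59).
Mod 43: 80 ≡ 37; by Fermat, exponent reduces to 173 mod 42 = 5; 37^5 ≡ 7 (mod 43).
Combine by CRT: x ≡ 45 (mod 59), x ≡ 7 (mod 43) ⇒ x ≡ 222 (mod 2537).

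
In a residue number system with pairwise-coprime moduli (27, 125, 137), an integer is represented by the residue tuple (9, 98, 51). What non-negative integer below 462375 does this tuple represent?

The moduli are pairwise coprime; N = 27·125·137 = 462375.
N/27 = 17125; 17125 ≡ 7 (mod 27); 7·4 ≡ 1, so inverse 4.
N/125 = 3699; 3699 ≡ 74 (mod 125); 74·49 ≡ 1, so inverse 49.
N/137 = 3375; 3375 ≡ 87 (mod 137); 87·63 ≡ 1, so inverse 63.
x ≡ 9·17125·4 + 98·3699·49 + 51·3375·63 = 29222973.
29222973 mod 462375 = 93348.

93348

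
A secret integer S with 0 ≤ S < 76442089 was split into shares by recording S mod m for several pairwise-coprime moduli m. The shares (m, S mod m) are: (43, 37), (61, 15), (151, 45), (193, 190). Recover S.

40384089

The moduli are pairwise coprime; N = 43·61·151·193 = 76442089.
N/43 = 1777723; 1777723 ≡ 17 (mod 43); 17·38 ≡ 1, so inverse 38.
N/61 = 1253149; 1253149 ≡ 26 (mod 61); 26·54 ≡ 1, so inverse 54.
N/151 = 506239; 506239 ≡ 87 (mod 151); 87·92 ≡ 1, so inverse 92.
N/193 = 396073; 396073 ≡ 37 (mod 193); 37·120 ≡ 1, so inverse 120.
S ≡ 37·1777723·38 + 15·1253149·54 + 45·506239·92 + 190·396073·120 = 14640823088.
14640823088 mod 76442089 = 40384089.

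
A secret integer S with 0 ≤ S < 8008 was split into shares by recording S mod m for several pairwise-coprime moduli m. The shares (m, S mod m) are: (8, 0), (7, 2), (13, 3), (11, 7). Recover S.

The moduli are pairwise coprime; N = 8·7·13·11 = 8008.
N/8 = 1001; 1001 ≡ 1 (mod 8), inverse 1.
N/7 = 1144; 1144 ≡ 3 (mod 7); 3·5 ≡ 1, so inverse 5.
N/13 = 616; 616 ≡ 5 (mod 13); 5·8 ≡ 1, so inverse 8.
N/11 = 728; 728 ≡ 2 (mod 11); 2·6 ≡ 1, so inverse 6.
S ≡ 0·1001·1 + 2·1144·5 + 3·616·8 + 7·728·6 = 56800.
56800 mod 8008 = 744.

744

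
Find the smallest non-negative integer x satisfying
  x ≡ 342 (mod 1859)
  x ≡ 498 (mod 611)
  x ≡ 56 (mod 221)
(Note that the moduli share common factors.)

gcd(1859, 611) = 13 and 13 | (498 − 342), so the pair is consistent; merging gives x ≡ 11496 (mod 87373), where 87373 = lcm(1859, 611).
gcd(87373, 221) = 13 and 13 | (56 − 11496), so the pair is consistent; merging gives x ≡ 1059972 (mod 1485341), where 1485341 = lcm(87373, 221).
The solution is unique modulo lcm(1859, 611, 221) = 1485341.

1059972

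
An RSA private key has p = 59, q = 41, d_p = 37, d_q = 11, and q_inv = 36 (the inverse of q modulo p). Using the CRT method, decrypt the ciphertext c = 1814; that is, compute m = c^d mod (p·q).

m₁ = c^(d_p) mod p: c ≡ 44 (mod 59), and 44^37 mod 59 = 50.
m₂ = c^(d_q) mod q: c ≡ 10 (mod 41), and 10^11 mod 41 = 10.
h = q_inv·(m₁ − m₂) mod p = 36·(50 − 10) mod 59 = 24.
m = m₂ + h·q = 10 + 24·41 = 994.

994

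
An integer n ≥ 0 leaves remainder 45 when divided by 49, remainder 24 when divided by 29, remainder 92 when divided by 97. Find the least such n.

75946

Combine the congruences pairwise.
From n ≡ 45 (mod 49) write n = 45 + 49t. Substituting into n ≡ 24 (mod 29) gives 49t ≡ 8 (mod 29), and since 20⁻¹ ≡ 16 (mod 29), t ≡ 12. Hence n ≡ 45 + 49·12 = 633 (mod 1421).
From n ≡ 633 (mod 1421) write n = 633 + 1421t. Substituting into n ≡ 92 (mod 97) gives 1421t ≡ 41 (mod 97), and since 63⁻¹ ≡ 77 (mod 97), t ≡ 53. Hence n ≡ 633 + 1421·53 = 75946 (mod 137837).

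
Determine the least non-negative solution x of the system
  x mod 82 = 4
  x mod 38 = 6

1070

Combine the congruences pairwise.
gcd(82, 38) = 2 and 2 | (6 − 4), so the pair is consistent; merging gives x ≡ 1070 (mod 1558), where 1558 = lcm(82, 38).
The solution is unique modulo lcm(82, 38) = 1558.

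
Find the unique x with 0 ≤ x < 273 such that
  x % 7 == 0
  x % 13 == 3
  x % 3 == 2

The moduli are pairwise coprime; N = 7·13·3 = 273.
N/7 = 39; 39 ≡ 4 (mod 7); 4·2 ≡ 1, so inverse 2.
N/13 = 21; 21 ≡ 8 (mod 13); 8·5 ≡ 1, so inverse 5.
N/3 = 91; 91 ≡ 1 (mod 3), inverse 1.
x ≡ 0·39·2 + 3·21·5 + 2·91·1 = 497.
497 mod 273 = 224.

224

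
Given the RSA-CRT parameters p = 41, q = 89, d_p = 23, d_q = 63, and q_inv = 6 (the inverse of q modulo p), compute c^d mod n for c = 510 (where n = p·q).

m₁ = c^(d_p) mod p: c ≡ 18 (mod 41), and 18^23 mod 41 = 10.
m₂ = c^(d_q) mod q: c ≡ 65 (mod 89), and 65^63 mod 89 = 38.
h = q_inv·(m₁ − m₂) mod p = 6·(10 − 38) mod 41 = 37.
m = m₂ + h·q = 38 + 37·89 = 3331.

3331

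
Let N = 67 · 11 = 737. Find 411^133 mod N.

Mod 67: 411 ≡ 9; by Fermat, exponent reduces to 133 mod 66 = 1; 9^1 ≡ 9 (mod 67).
Mod 11: 411 ≡ 4; by Fermat, exponent reduces to 133 mod 10 = 3; 4^3 ≡ 9 (mod 11).
Combine by CRT: x ≡ 9 (mod 67), x ≡ 9 (mod 11) ⇒ x ≡ 9 (mod 737).

9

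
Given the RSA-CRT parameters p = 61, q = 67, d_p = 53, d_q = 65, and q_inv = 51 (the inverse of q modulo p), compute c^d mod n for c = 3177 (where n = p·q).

3496

m₁ = c^(d_p) mod p: c ≡ 5 (mod 61), and 5^53 mod 61 = 19.
m₂ = c^(d_q) mod q: c ≡ 28 (mod 67), and 28^65 mod 67 = 12.
h = q_inv·(m₁ − m₂) mod p = 51·(19 − 12) mod 61 = 52.
m = m₂ + h·q = 12 + 52·67 = 3496.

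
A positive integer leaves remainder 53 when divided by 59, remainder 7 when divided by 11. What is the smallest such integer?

Combine the congruences pairwise.
From m ≡ 53 (mod 59) write m = 53 + 59t. Substituting into m ≡ 7 (mod 11) gives 59t ≡ 9 (mod 11), and since 4⁻¹ ≡ 3 (mod 11), t ≡ 5. Hence m ≡ 53 + 59·5 = 348 (mod 649).

348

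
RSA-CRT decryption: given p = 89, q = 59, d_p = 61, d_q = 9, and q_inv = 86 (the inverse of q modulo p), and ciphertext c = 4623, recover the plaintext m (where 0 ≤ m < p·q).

m₁ = c^(d_p) mod p: c ≡ 84 (mod 89), and 84^61 mod 89 = 9.
m₂ = c^(d_q) mod q: c ≡ 21 (mod 59), and 21^9 mod 59 = 51.
h = q_inv·(m₁ − m₂) mod p = 86·(9 − 51) mod 89 = 37.
m = m₂ + h·q = 51 + 37·59 = 2234.

2234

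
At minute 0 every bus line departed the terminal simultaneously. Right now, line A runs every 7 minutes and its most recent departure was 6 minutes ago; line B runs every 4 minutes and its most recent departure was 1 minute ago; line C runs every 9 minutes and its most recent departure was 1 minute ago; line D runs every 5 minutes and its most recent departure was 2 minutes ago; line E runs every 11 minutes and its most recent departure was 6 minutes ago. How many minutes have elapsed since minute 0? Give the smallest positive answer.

The moduli are pairwise coprime; N = 7·4·9·5·11 = 13860.
N/7 = 1980; 1980 ≡ 6 (mod 7); 6·6 ≡ 1, so inverse 6.
N/4 = 3465; 3465 ≡ 1 (mod 4), inverse 1.
N/9 = 1540; 1540 ≡ 1 (mod 9), inverse 1.
N/5 = 2772; 2772 ≡ 2 (mod 5); 2·3 ≡ 1, so inverse 3.
N/11 = 1260; 1260 ≡ 6 (mod 11); 6·2 ≡ 1, so inverse 2.
t ≡ 6·1980·6 + 1·3465·1 + 1·1540·1 + 2·2772·3 + 6·1260·2 = 108037.
108037 mod 13860 = 11017.

11017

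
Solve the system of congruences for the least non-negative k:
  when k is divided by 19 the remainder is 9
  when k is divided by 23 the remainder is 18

294

From k ≡ 9 (mod 19) write k = 9 + 19t. Substituting into k ≡ 18 (mod 23) gives 19t ≡ 9 (mod 23), and since 19⁻¹ ≡ 17 (mod 23), t ≡ 15. Hence k ≡ 9 + 19·15 = 294 (mod 437).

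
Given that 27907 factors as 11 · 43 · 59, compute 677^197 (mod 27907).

22822

Mod 11: 677 ≡ 6; by Fermat, exponent reduces to 197 mod 10 = 7; 6^7 ≡ 8 (mod 11).
Mod 43: 677 ≡ 32; by Fermat, exponent reduces to 197 mod 42 = 29; 32^29 ≡ 32 (mod 43).
Mod 59: 677 ≡ 28; by Fermat, exponent reduces to 197 mod 58 = 23; 28^23 ≡ 48 (mod 59).
Combine by CRT: x ≡ 8 (mod 11), x ≡ 32 (mod 43), x ≡ 48 (mod 59) ⇒ x ≡ 22822 (mod 27907).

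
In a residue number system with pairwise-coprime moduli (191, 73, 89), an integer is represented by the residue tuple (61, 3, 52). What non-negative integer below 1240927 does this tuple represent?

The moduli are pairwise coprime; N = 191·73·89 = 1240927.
N/191 = 6497; 6497 ≡ 3 (mod 191); 3·64 ≡ 1, so inverse 64.
N/73 = 16999; 16999 ≡ 63 (mod 73); 63·51 ≡ 1, so inverse 51.
N/89 = 13943; 13943 ≡ 59 (mod 89); 59·86 ≡ 1, so inverse 86.
x ≡ 61·6497·64 + 3·16999·51 + 52·13943·86 = 90318231.
90318231 mod 1240927 = 971487.

971487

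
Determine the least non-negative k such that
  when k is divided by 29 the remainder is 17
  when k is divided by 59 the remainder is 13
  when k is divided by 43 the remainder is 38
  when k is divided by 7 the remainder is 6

424577

From k ≡ 17 (mod 29) write k = 17 + 29t. Substituting into k ≡ 13 (mod 59) gives 29t ≡ 55 (mod 59), and since 29⁻¹ ≡ 57 (mod 59), t ≡ 8. Hence k ≡ 17 + 29·8 = 249 (mod 1711).
From k ≡ 249 (mod 1711) write k = 249 + 1711t. Substituting into k ≡ 38 (mod 43) gives 1711t ≡ 4 (mod 43), and since 34⁻¹ ≡ 19 (mod 43), t ≡ 33. Hence k ≡ 249 + 1711·33 = 56712 (mod 73573).
From k ≡ 56712 (mod 73573) write k = 56712 + 73573t. Substituting into k ≡ 6 (mod 7) gives 73573t ≡ 1 (mod 7), and since 3⁻¹ ≡ 5 (mod 7), t ≡ 5. Hence k ≡ 56712 + 73573·5 = 424577 (mod 515011).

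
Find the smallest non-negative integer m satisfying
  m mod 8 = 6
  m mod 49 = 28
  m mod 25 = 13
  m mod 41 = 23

131838

From m ≡ 6 (mod 8) write m = 6 + 8t. Substituting into m ≡ 28 (mod 49) gives 8t ≡ 22 (mod 49), and since 8⁻¹ ≡ 43 (mod 49), t ≡ 15. Hence m ≡ 6 + 8·15 = 126 (mod 392).
From m ≡ 126 (mod 392) write m = 126 + 392t. Substituting into m ≡ 13 (mod 25) gives 392t ≡ 12 (mod 25), and since 17⁻¹ ≡ 3 (mod 25), t ≡ 11. Hence m ≡ 126 + 392·11 = 4438 (mod 9800).
From m ≡ 4438 (mod 9800) write m = 4438 + 9800t. Substituting into m ≡ 23 (mod 41) gives 9800t ≡ 13 (mod 41), and since 1⁻¹ ≡ 1 (mod 41), t ≡ 13. Hence m ≡ 4438 + 9800·13 = 131838 (mod 401800).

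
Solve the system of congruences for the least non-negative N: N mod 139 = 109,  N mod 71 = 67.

From N ≡ 109 (mod 139) write N = 109 + 139t. Substituting into N ≡ 67 (mod 71) gives 139t ≡ 29 (mod 71), and since 68⁻¹ ≡ 47 (mod 71), t ≡ 14. Hence N ≡ 109 + 139·14 = 2055 (mod 9869).

2055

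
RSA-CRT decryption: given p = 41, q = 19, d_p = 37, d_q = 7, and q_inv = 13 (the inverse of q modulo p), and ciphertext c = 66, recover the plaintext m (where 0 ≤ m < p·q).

441

m₁ = c^(d_p) mod p: c ≡ 25 (mod 41), and 25^37 mod 41 = 31.
m₂ = c^(d_q) mod q: c ≡ 9 (mod 19), and 9^7 mod 19 = 4.
h = q_inv·(m₁ − m₂) mod p = 13·(31 − 4) mod 41 = 23.
m = m₂ + h·q = 4 + 23·19 = 441.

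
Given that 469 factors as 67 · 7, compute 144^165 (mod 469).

1

Mod 67: 144 ≡ 10; by Fermat, exponent reduces to 165 mod 66 = 33; 10^33 ≡ 1 (mod 67).
Mod 7: 144 ≡ 4; by Fermat, exponent reduces to 165 mod 6 = 3; 4^3 ≡ 1 (mod 7).
Combine by CRT: x ≡ 1 (mod 67), x ≡ 1 (mod 7) ⇒ x ≡ 1 (mod 469).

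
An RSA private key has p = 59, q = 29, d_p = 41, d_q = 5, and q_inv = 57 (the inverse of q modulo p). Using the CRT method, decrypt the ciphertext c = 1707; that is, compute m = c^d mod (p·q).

m₁ = c^(d_p) mod p: c ≡ 55 (mod 59), and 55^41 mod 59 = 24.
m₂ = c^(d_q) mod q: c ≡ 25 (mod 29), and 25^5 mod 29 = 20.
h = q_inv·(m₁ − m₂) mod p = 57·(24 − 20) mod 59 = 51.
m = m₂ + h·q = 20 + 51·29 = 1499.

1499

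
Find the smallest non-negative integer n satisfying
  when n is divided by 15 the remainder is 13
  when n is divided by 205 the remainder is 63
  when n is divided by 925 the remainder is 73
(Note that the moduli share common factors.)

gcd(15, 205) = 5 and 5 | (63 − 13), so the pair is consistent; merging gives n ≡ 268 (mod 615), where 615 = lcm(15, 205).
gcd(615, 925) = 5 and 5 | (73 − 268), so the pair is consistent; merging gives n ≡ 72223 (mod 113775), where 113775 = lcm(615, 925).
The solution is unique modulo lcm(15, 205, 925) = 113775.

72223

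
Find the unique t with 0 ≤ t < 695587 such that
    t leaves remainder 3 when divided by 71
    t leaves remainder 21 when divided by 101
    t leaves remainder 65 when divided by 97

The moduli are pairwise coprime; N = 71·101·97 = 695587.
N/71 = 9797; 9797 ≡ 70 (mod 71); 70·70 ≡ 1, so inverse 70.
N/101 = 6887; 6887 ≡ 19 (mod 101); 19·16 ≡ 1, so inverse 16.
N/97 = 7171; 7171 ≡ 90 (mod 97); 90·83 ≡ 1, so inverse 83.
t ≡ 3·9797·70 + 21·6887·16 + 65·7171·83 = 43058947.
43058947 mod 695587 = 628140.

628140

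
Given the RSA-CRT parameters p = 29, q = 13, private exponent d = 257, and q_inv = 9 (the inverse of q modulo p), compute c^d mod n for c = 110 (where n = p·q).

54

d_p = d mod (p−1) = 257 mod 28 = 5; d_q = d mod (q−1) = 5.
m₁ = c^(d_p) mod p: c ≡ 23 (mod 29), and 23^5 mod 29 = 25.
m₂ = c^(d_q) mod q: c ≡ 6 (mod 13), and 6^5 mod 13 = 2.
h = q_inv·(m₁ − m₂) mod p = 9·(25 − 2) mod 29 = 4.
m = m₂ + h·q = 2 + 4·13 = 54.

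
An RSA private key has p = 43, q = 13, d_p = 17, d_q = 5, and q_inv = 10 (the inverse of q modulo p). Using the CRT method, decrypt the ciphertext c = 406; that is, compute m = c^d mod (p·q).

m₁ = c^(d_p) mod p: c ≡ 19 (mod 43), and 19^17 mod 43 = 18.
m₂ = c^(d_q) mod q: c ≡ 3 (mod 13), and 3^5 mod 13 = 9.
h = q_inv·(m₁ − m₂) mod p = 10·(18 − 9) mod 43 = 4.
m = m₂ + h·q = 9 + 4·13 = 61.

61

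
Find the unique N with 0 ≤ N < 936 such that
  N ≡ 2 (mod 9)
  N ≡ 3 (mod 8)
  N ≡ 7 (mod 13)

371

From N ≡ 2 (mod 9) write N = 2 + 9t. Substituting into N ≡ 3 (mod 8) gives 9t ≡ 1 (mod 8), and since 1⁻¹ ≡ 1 (mod 8), t ≡ 1. Hence N ≡ 2 + 9·1 = 11 (mod 72).
From N ≡ 11 (mod 72) write N = 11 + 72t. Substituting into N ≡ 7 (mod 13) gives 72t ≡ 9 (mod 13), and since 7⁻¹ ≡ 2 (mod 13), t ≡ 5. Hence N ≡ 11 + 72·5 = 371 (mod 936).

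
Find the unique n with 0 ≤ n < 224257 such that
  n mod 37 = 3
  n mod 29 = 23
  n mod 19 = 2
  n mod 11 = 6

The moduli are pairwise coprime; M = 37·29·19·11 = 224257.
M/37 = 6061; 6061 ≡ 30 (mod 37); 30·21 ≡ 1, so inverse 21.
M/29 = 7733; 7733 ≡ 19 (mod 29); 19·26 ≡ 1, so inverse 26.
M/19 = 11803; 11803 ≡ 4 (mod 19); 4·5 ≡ 1, so inverse 5.
M/11 = 20387; 20387 ≡ 4 (mod 11); 4·3 ≡ 1, so inverse 3.
n ≡ 3·6061·21 + 23·7733·26 + 2·11803·5 + 6·20387·3 = 5491173.
5491173 mod 224257 = 109005.

109005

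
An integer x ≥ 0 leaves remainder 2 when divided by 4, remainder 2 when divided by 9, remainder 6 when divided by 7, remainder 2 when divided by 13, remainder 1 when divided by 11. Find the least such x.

The moduli are pairwise coprime; N = 4·9·7·13·11 = 36036.
N/4 = 9009; 9009 ≡ 1 (mod 4), inverse 1.
N/9 = 4004; 4004 ≡ 8 (mod 9); 8·8 ≡ 1, so inverse 8.
N/7 = 5148; 5148 ≡ 3 (mod 7); 3·5 ≡ 1, so inverse 5.
N/13 = 2772; 2772 ≡ 3 (mod 13); 3·9 ≡ 1, so inverse 9.
N/11 = 3276; 3276 ≡ 9 (mod 11); 9·5 ≡ 1, so inverse 5.
x ≡ 2·9009·1 + 2·4004·8 + 6·5148·5 + 2·2772·9 + 1·3276·5 = 302798.
302798 mod 36036 = 14510.

14510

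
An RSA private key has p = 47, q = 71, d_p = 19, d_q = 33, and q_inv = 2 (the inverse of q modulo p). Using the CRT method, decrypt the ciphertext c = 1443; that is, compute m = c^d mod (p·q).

m₁ = c^(d_p) mod p: c ≡ 33 (mod 47), and 33^19 mod 47 = 11.
m₂ = c^(d_q) mod q: c ≡ 23 (mod 71), and 23^33 mod 71 = 51.
h = q_inv·(m₁ − m₂) mod p = 2·(11 − 51) mod 47 = 14.
m = m₂ + h·q = 51 + 14·71 = 1045.

1045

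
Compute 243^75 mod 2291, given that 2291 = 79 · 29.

Mod 79: 243 ≡ 6; 6^75 ≡ 15 (mod 79).
Mod 29: 243 ≡ 11; by Fermat, exponent reduces to 75 mod 28 = 19; 11^19 ≡ 15 (mod 29).
Combine by CRT: x ≡ 15 (mod 79), x ≡ 15 (mod 29) ⇒ x ≡ 15 (mod 2291).

15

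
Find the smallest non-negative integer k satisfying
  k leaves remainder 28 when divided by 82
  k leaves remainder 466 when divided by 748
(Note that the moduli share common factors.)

gcd(82, 748) = 2 and 2 | (466 − 28), so the pair is consistent; merging gives k ≡ 22906 (mod 30668), where 30668 = lcm(82, 748).
The solution is unique modulo lcm(82, 748) = 30668.

22906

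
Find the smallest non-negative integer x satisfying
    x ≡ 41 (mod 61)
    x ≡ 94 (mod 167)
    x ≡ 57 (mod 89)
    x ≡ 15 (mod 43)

The moduli are pairwise coprime; N = 61·167·89·43 = 38985649.
N/61 = 639109; 639109 ≡ 12 (mod 61); 12·56 ≡ 1, so inverse 56.
N/167 = 233447; 233447 ≡ 148 (mod 167); 148·123 ≡ 1, so inverse 123.
N/89 = 438041; 438041 ≡ 72 (mod 89); 72·68 ≡ 1, so inverse 68.
N/43 = 906643; 906643 ≡ 31 (mod 43); 31·25 ≡ 1, so inverse 25.
x ≡ 41·639109·56 + 94·233447·123 + 57·438041·68 + 15·906643·25 = 6204346519.
6204346519 mod 38985649 = 5628328.

5628328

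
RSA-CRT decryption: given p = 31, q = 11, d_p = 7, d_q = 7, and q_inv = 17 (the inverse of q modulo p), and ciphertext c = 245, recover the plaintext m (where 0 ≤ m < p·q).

262

m₁ = c^(d_p) mod p: c ≡ 28 (mod 31), and 28^7 mod 31 = 14.
m₂ = c^(d_q) mod q: c ≡ 3 (mod 11), and 3^7 mod 11 = 9.
h = q_inv·(m₁ − m₂) mod p = 17·(14 − 9) mod 31 = 23.
m = m₂ + h·q = 9 + 23·11 = 262.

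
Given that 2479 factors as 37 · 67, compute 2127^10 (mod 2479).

Mod 37: 2127 ≡ 18; 18^10 ≡ 3 (mod 37).
Mod 67: 2127 ≡ 50; 50^10 ≡ 49 (mod 67).
Combine by CRT: x ≡ 3 (mod 37), x ≡ 49 (mod 67) ⇒ x ≡ 2260 (mod 2479).

2260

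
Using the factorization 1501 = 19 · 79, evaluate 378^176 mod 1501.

Mod 19: 378 ≡ 17; by Fermat, exponent reduces to 176 mod 18 = 14; 17^14 ≡ 6 (mod 19).
Mod 79: 378 ≡ 62; by Fermat, exponent reduces to 176 mod 78 = 20; 62^20 ≡ 46 (mod 79).
Combine by CRT: x ≡ 6 (mod 19), x ≡ 46 (mod 79) ⇒ x ≡ 994 (mod 1501).

994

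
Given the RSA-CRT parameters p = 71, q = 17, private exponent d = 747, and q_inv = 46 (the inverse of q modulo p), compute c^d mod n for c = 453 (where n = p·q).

d_p = d mod (p−1) = 747 mod 70 = 47; d_q = d mod (q−1) = 11.
m₁ = c^(d_p) mod p: c ≡ 27 (mod 71), and 27^47 mod 71 = 3.
m₂ = c^(d_q) mod q: c ≡ 11 (mod 17), and 11^11 mod 17 = 12.
h = q_inv·(m₁ − m₂) mod p = 46·(3 − 12) mod 71 = 12.
m = m₂ + h·q = 12 + 12·17 = 216.

216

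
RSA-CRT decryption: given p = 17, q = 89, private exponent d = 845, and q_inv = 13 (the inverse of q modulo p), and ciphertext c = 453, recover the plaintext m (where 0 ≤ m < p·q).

d_p = d mod (p−1) = 845 mod 16 = 13; d_q = d mod (q−1) = 53.
m₁ = c^(d_p) mod p: c ≡ 11 (mod 17), and 11^13 mod 17 = 7.
m₂ = c^(d_q) mod q: c ≡ 8 (mod 89), and 8^53 mod 89 = 32.
h = q_inv·(m₁ − m₂) mod p = 13·(7 − 32) mod 17 = 15.
m = m₂ + h·q = 32 + 15·89 = 1367.

1367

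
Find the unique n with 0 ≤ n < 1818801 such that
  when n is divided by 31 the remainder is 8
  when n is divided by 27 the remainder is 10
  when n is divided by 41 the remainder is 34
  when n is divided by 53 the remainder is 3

941230

The moduli are pairwise coprime; M = 31·27·41·53 = 1818801.
M/31 = 58671; 58671 ≡ 19 (mod 31); 19·18 ≡ 1, so inverse 18.
M/27 = 67363; 67363 ≡ 25 (mod 27); 25·13 ≡ 1, so inverse 13.
M/41 = 44361; 44361 ≡ 40 (mod 41); 40·40 ≡ 1, so inverse 40.
M/53 = 34317; 34317 ≡ 26 (mod 53); 26·51 ≡ 1, so inverse 51.
n ≡ 8·58671·18 + 10·67363·13 + 34·44361·40 + 3·34317·51 = 82787275.
82787275 mod 1818801 = 941230.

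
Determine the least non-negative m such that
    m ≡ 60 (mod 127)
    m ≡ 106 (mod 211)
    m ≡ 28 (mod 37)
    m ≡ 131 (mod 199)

102513190

From m ≡ 60 (mod 127) write m = 60 + 127t. Substituting into m ≡ 106 (mod 211) gives 127t ≡ 46 (mod 211), and since 127⁻¹ ≡ 108 (mod 211), t ≡ 115. Hence m ≡ 60 + 127·115 = 14665 (mod 26797).
From m ≡ 14665 (mod 26797) write m = 14665 + 26797t. Substituting into m ≡ 28 (mod 37) gives 26797t ≡ 15 (mod 37), and since 9⁻¹ ≡ 33 (mod 37), t ≡ 14. Hence m ≡ 14665 + 26797·14 = 389823 (mod 991489).
From m ≡ 389823 (mod 991489) write m = 389823 + 991489t. Substituting into m ≡ 131 (mod 199) gives 991489t ≡ 149 (mod 199), and since 71⁻¹ ≡ 185 (mod 199), t ≡ 103. Hence m ≡ 389823 + 991489·103 = 102513190 (mod 197306311).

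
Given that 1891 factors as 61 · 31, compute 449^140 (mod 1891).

Mod 61: 449 ≡ 22; by Fermat, exponent reduces to 140 mod 60 = 20; 22^20 ≡ 47 (mod 61).
Mod 31: 449 ≡ 15; by Fermat, exponent reduces to 140 mod 30 = 20; 15^20 ≡ 1 (mod 31).
Combine by CRT: x ≡ 47 (mod 61), x ≡ 1 (mod 31) ⇒ x ≡ 962 (mod 1891).

962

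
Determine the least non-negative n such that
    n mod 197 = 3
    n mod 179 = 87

24431

From n ≡ 3 (mod 197) write n = 3 + 197t. Substituting into n ≡ 87 (mod 179) gives 197t ≡ 84 (mod 179), and since 18⁻¹ ≡ 10 (mod 179), t ≡ 124. Hence n ≡ 3 + 197·124 = 24431 (mod 35263).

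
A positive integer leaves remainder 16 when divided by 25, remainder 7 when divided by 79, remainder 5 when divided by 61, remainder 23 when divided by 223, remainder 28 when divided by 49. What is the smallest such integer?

1018517066

The moduli are pairwise coprime; M = 25·79·61·223·49 = 1316430325.
M/25 = 52657213; 52657213 ≡ 13 (mod 25); 13·2 ≡ 1, so inverse 2.
M/79 = 16663675; 16663675 ≡ 47 (mod 79); 47·37 ≡ 1, so inverse 37.
M/61 = 21580825; 21580825 ≡ 1 (mod 61), inverse 1.
M/223 = 5903275; 5903275 ≡ 19 (mod 223); 19·47 ≡ 1, so inverse 47.
M/49 = 26865925; 26865925 ≡ 9 (mod 49); 9·11 ≡ 1, so inverse 11.
N ≡ 16·52657213·2 + 7·16663675·37 + 5·21580825·1 + 23·5903275·47 + 28·26865925·11 = 20764971941.
20764971941 mod 1316430325 = 1018517066.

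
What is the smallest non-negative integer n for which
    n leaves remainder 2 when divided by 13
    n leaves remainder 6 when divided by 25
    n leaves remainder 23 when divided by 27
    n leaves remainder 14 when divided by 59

From n ≡ 2 (mod 13) write n = 2 + 13t. Substituting into n ≡ 6 (mod 25) gives 13t ≡ 4 (mod 25), and since 13⁻¹ ≡ 2 (mod 25), t ≡ 8. Hence n ≡ 2 + 13·8 = 106 (mod 325).
From n ≡ 106 (mod 325) write n = 106 + 325t. Substituting into n ≡ 23 (mod 27) gives 325t ≡ 25 (mod 27), and since 1⁻¹ ≡ 1 (mod 27), t ≡ 25. Hence n ≡ 106 + 325·25 = 8231 (mod 8775).
From n ≡ 8231 (mod 8775) write n = 8231 + 8775t. Substituting into n ≡ 14 (mod 59) gives 8775t ≡ 43 (mod 59), and since 43⁻¹ ≡ 11 (mod 59), t ≡ 1. Hence n ≡ 8231 + 8775·1 = 17006 (mod 517725).

17006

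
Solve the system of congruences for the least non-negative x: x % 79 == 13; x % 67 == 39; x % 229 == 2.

The moduli are pairwise coprime; N = 79·67·229 = 1212097.
N/79 = 15343; 15343 ≡ 17 (mod 79); 17·14 ≡ 1, so inverse 14.
N/67 = 18091; 18091 ≡ 1 (mod 67), inverse 1.
N/229 = 5293; 5293 ≡ 26 (mod 229); 26·185 ≡ 1, so inverse 185.
x ≡ 13·15343·14 + 39·18091·1 + 2·5293·185 = 5456385.
5456385 mod 1212097 = 607997.

607997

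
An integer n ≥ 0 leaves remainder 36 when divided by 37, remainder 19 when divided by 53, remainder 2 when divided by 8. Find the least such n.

14170

From n ≡ 36 (mod 37) write n = 36 + 37t. Substituting into n ≡ 19 (mod 53) gives 37t ≡ 36 (mod 53), and since 37⁻¹ ≡ 43 (mod 53), t ≡ 11. Hence n ≡ 36 + 37·11 = 443 (mod 1961).
From n ≡ 443 (mod 1961) write n = 443 + 1961t. Substituting into n ≡ 2 (mod 8) gives 1961t ≡ 7 (mod 8), and since 1⁻¹ ≡ 1 (mod 8), t ≡ 7. Hence n ≡ 443 + 1961·7 = 14170 (mod 15688).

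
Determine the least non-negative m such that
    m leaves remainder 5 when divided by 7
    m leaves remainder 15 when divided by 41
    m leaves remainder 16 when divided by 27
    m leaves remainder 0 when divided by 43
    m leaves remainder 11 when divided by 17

Combine the congruences pairwise.
From m ≡ 5 (mod 7) write m = 5 + 7t. Substituting into m ≡ 15 (mod 41) gives 7t ≡ 10 (mod 41), and since 7⁻¹ ≡ 6 (mod 41), t ≡ 19. Hence m ≡ 5 + 7·19 = 138 (mod 287).
From m ≡ 138 (mod 287) write m = 138 + 287t. Substituting into m ≡ 16 (mod 27) gives 287t ≡ 13 (mod 27), and since 17⁻¹ ≡ 8 (mod 27), t ≡ 23. Hence m ≡ 138 + 287·23 = 6739 (mod 7749).
From m ≡ 6739 (mod 7749) write m = 6739 + 7749t. Substituting into m ≡ 0 (mod 43) gives 7749t ≡ 12 (mod 43), and since 9⁻¹ ≡ 24 (mod 43), t ≡ 30. Hence m ≡ 6739 + 7749·30 = 239209 (mod 333207).
From m ≡ 239209 (mod 333207) write m = 239209 + 333207t. Substituting into m ≡ 11 (mod 17) gives 333207t ≡ 9 (mod 17), and since 7⁻¹ ≡ 5 (mod 17), t ≡ 11. Hence m ≡ 239209 + 333207·11 = 3904486 (mod 5664519).

3904486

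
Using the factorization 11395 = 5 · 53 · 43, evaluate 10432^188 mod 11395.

Mod 5: 10432 ≡ 2; since 4 | 188, by Fermat 2^188 ≡ 1 (mod 5).
Mod 53: 10432 ≡ 44; by Fermat, exponent reduces to 188 mod 52 = 32; 44^32 ≡ 10 (mod 53).
Mod 43: 10432 ≡ 26; by Fermat, exponent reduces to 188 mod 42 = 20; 26^20 ≡ 38 (mod 43).
Combine by CRT: x ≡ 1 (mod 5), x ≡ 10 (mod 53), x ≡ 38 (mod 43) ⇒ x ≡ 10186 (mod 11395).

10186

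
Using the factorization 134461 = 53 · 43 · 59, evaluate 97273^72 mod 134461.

60115

Mod 53: 97273 ≡ 18; by Fermat, exponent reduces to 72 mod 52 = 20; 18^20 ≡ 13 (mod 53).
Mod 43: 97273 ≡ 7; by Fermat, exponent reduces to 72 mod 42 = 30; 7^30 ≡ 1 (mod 43).
Mod 59: 97273 ≡ 41; by Fermat, exponent reduces to 72 mod 58 = 14; 41^14 ≡ 53 (mod 59).
Combine by CRT: x ≡ 13 (mod 53), x ≡ 1 (mod 43), x ≡ 53 (mod 59) ⇒ x ≡ 60115 (mod 134461).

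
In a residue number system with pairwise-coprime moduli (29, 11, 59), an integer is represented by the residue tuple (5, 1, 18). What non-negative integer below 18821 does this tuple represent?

6095

Combine the congruences pairwise.
From x ≡ 5 (mod 29) write x = 5 + 29t. Substituting into x ≡ 1 (mod 11) gives 29t ≡ 7 (mod 11), and since 7⁻¹ ≡ 8 (mod 11), t ≡ 1. Hence x ≡ 5 + 29·1 = 34 (mod 319).
From x ≡ 34 (mod 319) write x = 34 + 319t. Substituting into x ≡ 18 (mod 59) gives 319t ≡ 43 (mod 59), and since 24⁻¹ ≡ 32 (mod 59), t ≡ 19. Hence x ≡ 34 + 319·19 = 6095 (mod 18821).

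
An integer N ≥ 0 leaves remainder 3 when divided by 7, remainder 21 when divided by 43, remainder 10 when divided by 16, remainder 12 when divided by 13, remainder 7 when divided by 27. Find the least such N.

405898

From N ≡ 3 (mod 7) write N = 3 + 7t. Substituting into N ≡ 21 (mod 43) gives 7t ≡ 18 (mod 43), and since 7⁻¹ ≡ 37 (mod 43), t ≡ 21. Hence N ≡ 3 + 7·21 = 150 (mod 301).
From N ≡ 150 (mod 301) write N = 150 + 301t. Substituting into N ≡ 10 (mod 16) gives 301t ≡ 4 (mod 16), and since 13⁻¹ ≡ 5 (mod 16), t ≡ 4. Hence N ≡ 150 + 301·4 = 1354 (mod 4816).
From N ≡ 1354 (mod 4816) write N = 1354 + 4816t. Substituting into N ≡ 12 (mod 13) gives 4816t ≡ 10 (mod 13), and since 6⁻¹ ≡ 11 (mod 13), t ≡ 6. Hence N ≡ 1354 + 4816·6 = 30250 (mod 62608).
From N ≡ 30250 (mod 62608) write N = 30250 + 62608t. Substituting into N ≡ 7 (mod 27) gives 62608t ≡ 24 (mod 27), and since 22⁻¹ ≡ 16 (mod 27), t ≡ 6. Hence N ≡ 30250 + 62608·6 = 405898 (mod 1690416).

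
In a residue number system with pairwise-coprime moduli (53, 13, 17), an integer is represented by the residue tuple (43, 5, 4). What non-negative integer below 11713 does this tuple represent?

2163

The moduli are pairwise coprime; N = 53·13·17 = 11713.
N/53 = 221; 221 ≡ 9 (mod 53); 9·6 ≡ 1, so inverse 6.
N/13 = 901; 901 ≡ 4 (mod 13); 4·10 ≡ 1, so inverse 10.
N/17 = 689; 689 ≡ 9 (mod 17); 9·2 ≡ 1, so inverse 2.
x ≡ 43·221·6 + 5·901·10 + 4·689·2 = 107580.
107580 mod 11713 = 2163.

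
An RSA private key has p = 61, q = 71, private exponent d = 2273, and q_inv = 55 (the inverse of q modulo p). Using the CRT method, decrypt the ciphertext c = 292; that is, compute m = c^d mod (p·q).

2637

d_p = d mod (p−1) = 2273 mod 60 = 53; d_q = d mod (q−1) = 33.
m₁ = c^(d_p) mod p: c ≡ 48 (mod 61), and 48^53 mod 61 = 14.
m₂ = c^(d_q) mod q: c ≡ 8 (mod 71), and 8^33 mod 71 = 10.
h = q_inv·(m₁ − m₂) mod p = 55·(14 − 10) mod 61 = 37.
m = m₂ + h·q = 10 + 37·71 = 2637.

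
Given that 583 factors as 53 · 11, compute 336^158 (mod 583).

59

Mod 53: 336 ≡ 18; by Fermat, exponent reduces to 158 mod 52 = 2; 18^2 ≡ 6 (mod 53).
Mod 11: 336 ≡ 6; by Fermat, exponent reduces to 158 mod 10 = 8; 6^8 ≡ 4 (mod 11).
Combine by CRT: x ≡ 6 (mod 53), x ≡ 4 (mod 11) ⇒ x ≡ 59 (mod 583).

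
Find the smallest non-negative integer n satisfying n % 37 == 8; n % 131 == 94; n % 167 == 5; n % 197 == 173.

The moduli are pairwise coprime; M = 37·131·167·197 = 159461453.
M/37 = 4309769; 4309769 ≡ 9 (mod 37); 9·33 ≡ 1, so inverse 33.
M/131 = 1217263; 1217263 ≡ 11 (mod 131); 11·12 ≡ 1, so inverse 12.
M/167 = 954859; 954859 ≡ 120 (mod 167); 120·135 ≡ 1, so inverse 135.
M/197 = 809449; 809449 ≡ 173 (mod 197); 173·41 ≡ 1, so inverse 41.
n ≡ 8·4309769·33 + 94·1217263·12 + 5·954859·135 + 173·809449·41 = 8896803262.
8896803262 mod 159461453 = 126423347.

126423347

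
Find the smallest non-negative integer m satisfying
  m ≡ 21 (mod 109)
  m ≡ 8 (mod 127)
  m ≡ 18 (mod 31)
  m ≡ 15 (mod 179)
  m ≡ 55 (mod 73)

The moduli are pairwise coprime; N = 109·127·31·179·73 = 5607480911.
N/109 = 51444779; 51444779 ≡ 49 (mod 109); 49·89 ≡ 1, so inverse 89.
N/127 = 44153393; 44153393 ≡ 65 (mod 127); 65·43 ≡ 1, so inverse 43.
N/31 = 180886481; 180886481 ≡ 24 (mod 31); 24·22 ≡ 1, so inverse 22.
N/179 = 31326709; 31326709 ≡ 98 (mod 179); 98·137 ≡ 1, so inverse 137.
N/73 = 76814807; 76814807 ≡ 46 (mod 73); 46·27 ≡ 1, so inverse 27.
m ≡ 21·51444779·89 + 8·44153393·43 + 18·180886481·22 + 15·31326709·137 + 55·76814807·27 = 361416481009.
361416481009 mod 5607480911 = 2537702705.

2537702705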